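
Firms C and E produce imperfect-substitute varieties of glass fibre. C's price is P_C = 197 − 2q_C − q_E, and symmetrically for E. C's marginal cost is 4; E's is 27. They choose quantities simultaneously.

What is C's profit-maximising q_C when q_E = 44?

37.25

Firm C's profit: π = q_C(197 − 2q_C − q_E) − 4q_C.
∂π/∂q_C = 193 − 4q_C − q_E = 0 ⇒ q_C = 48.25 − 0.25q_E.
At q_E = 44: q_C = 48.25 − 0.25·44 = 37.25.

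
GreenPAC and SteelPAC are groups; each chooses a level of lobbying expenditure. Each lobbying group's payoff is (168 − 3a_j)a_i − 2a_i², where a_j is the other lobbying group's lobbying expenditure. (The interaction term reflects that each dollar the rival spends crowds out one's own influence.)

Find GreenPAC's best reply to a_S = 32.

GreenPAC's payoff is (168 − 3a_S)a_G − 2a_G².
∂π/∂a_G = 168 − 3a_S − 4a_G = 0, so a_G = 42 − 0.75a_S.
At a_S = 32: a_G = 42 − 0.75·32 = 18.

18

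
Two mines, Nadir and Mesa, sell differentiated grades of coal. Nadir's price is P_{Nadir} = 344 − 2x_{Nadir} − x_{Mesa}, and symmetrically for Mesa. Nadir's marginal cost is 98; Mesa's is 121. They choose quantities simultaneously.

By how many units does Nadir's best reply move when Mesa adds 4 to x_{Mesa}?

Mine Nadir's profit: π = x_{Nadir}(344 − 2x_{Nadir} − x_{Mesa}) − 98x_{Nadir}.
∂π/∂x_{Nadir} = 246 − 4x_{Nadir} − x_{Mesa} = 0 ⇒ x_{Nadir} = 61.5 − 0.25x_{Mesa}.
The reaction-function slope is −0.25, so a 4-unit rise in x_{Mesa} moves x_{Nadir} by −0.25 × 4 = −1. Nadir's best response falls — the actions are strategic substitutes.

-1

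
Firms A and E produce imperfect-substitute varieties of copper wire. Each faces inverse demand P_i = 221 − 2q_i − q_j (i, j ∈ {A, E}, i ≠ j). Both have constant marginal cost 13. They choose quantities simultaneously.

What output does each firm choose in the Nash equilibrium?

41.6

Firm A's profit: π = q_A(221 − 2q_A − q_E) − 13q_A.
∂π/∂q_A = 208 − 4q_A − q_E = 0 ⇒ q_A = 52 − 0.25q_E.
The game is symmetric, so in equilibrium q_E = q_A: the reaction function gives 1.25q_A = 52, hence q_A = 41.6.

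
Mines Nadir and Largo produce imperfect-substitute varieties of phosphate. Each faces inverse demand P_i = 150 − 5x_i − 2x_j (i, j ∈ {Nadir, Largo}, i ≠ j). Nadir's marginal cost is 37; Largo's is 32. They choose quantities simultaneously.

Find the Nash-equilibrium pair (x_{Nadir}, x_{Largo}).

9.3125, 9.9375

Mine Nadir's profit: π = x_{Nadir}(150 − 5x_{Nadir} − 2x_{Largo}) − 37x_{Nadir}.
∂π/∂x_{Nadir} = 113 − 10x_{Nadir} − 2x_{Largo} = 0 ⇒ x_{Nadir} = 11.3 − 0.2x_{Largo}.
Similarly x_{Largo} = 11.8 − 0.2x_{Nadir}.
Substituting the second reaction function into the first: x_{Nadir} = 11.3 − 0.2(11.8 − 0.2x_{Nadir}), which gives 0.96x_{Nadir} = 8.94 ⇒ x_{Nadir} = 9.3125.
Then x_{Largo} = 11.8 − 0.2·9.3125 = 9.9375.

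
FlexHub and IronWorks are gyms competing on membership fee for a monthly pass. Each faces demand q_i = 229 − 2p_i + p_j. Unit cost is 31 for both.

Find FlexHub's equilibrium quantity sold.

FlexHub's profit: π = (p_{FlexHub} − 31)(229 − 2p_{FlexHub} + p_{IronWorks}).
∂π/∂p_{FlexHub} = 291 − 4p_{FlexHub} + p_{IronWorks} = 0 ⇒ p_{FlexHub} = 72.75 + 0.25p_{IronWorks}.
The game is symmetric, so in equilibrium p_{IronWorks} = p_{FlexHub}: the reaction function gives 0.75p_{FlexHub} = 72.75, hence p_{FlexHub} = 97.
q_{FlexHub} = 229 − 2·97 + 97 = 132.

132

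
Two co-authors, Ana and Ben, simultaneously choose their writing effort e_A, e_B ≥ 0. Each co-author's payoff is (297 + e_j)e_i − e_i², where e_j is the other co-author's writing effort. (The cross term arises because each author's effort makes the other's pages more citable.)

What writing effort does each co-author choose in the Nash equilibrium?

Ana's payoff is (297 + e_B)e_A − e_A².
∂π/∂e_A = 297 + e_B − 2e_A = 0, so e_A = 148.5 + 0.5e_B.
Setting e_A = e_B in the reaction function: e_A = 148.5 + 0.5e_A, so e_A = 148.5 / 0.5 = 297.

297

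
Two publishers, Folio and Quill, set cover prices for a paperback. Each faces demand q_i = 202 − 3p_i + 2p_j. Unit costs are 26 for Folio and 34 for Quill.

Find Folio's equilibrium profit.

6210.75

Folio's profit: π = (p_{Folio} − 26)(202 − 3p_{Folio} + 2p_{Quill}).
∂π/∂p_{Folio} = 280 − 6p_{Folio} + 2p_{Quill} = 0 ⇒ p_{Folio} = 140/3 + (1/3)p_{Quill}.
Similarly p_{Quill} = 152/3 + (1/3)p_{Folio}.
Plugging p_{Quill} into Folio's best response: p_{Folio} = 140/3 + (1/3)(152/3 + (1/3)p_{Folio}) ⇒ (8/9)p_{Folio} = 572/9, so p_{Folio} = 71.5.
Then p_{Quill} = 152/3 + (1/3)·71.5 = 74.5.
q_{Folio} = 202 − 3·71.5 + 2·74.5 = 136.5.
Profit = (71.5 − 26)·136.5 = 6210.75.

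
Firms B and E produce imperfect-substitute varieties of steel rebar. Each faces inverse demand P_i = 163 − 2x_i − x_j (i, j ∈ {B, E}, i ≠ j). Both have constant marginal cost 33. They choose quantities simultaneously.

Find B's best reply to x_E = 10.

30

Firm B's profit: π = x_B(163 − 2x_B − x_E) − 33x_B.
∂π/∂x_B = 130 − 4x_B − x_E = 0 ⇒ x_B = 32.5 − 0.25x_E.
At x_E = 10: x_B = 32.5 − 0.25·10 = 30.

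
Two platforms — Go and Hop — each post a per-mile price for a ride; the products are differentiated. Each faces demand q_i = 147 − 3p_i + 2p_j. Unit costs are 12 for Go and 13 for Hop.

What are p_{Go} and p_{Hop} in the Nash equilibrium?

Go's profit: π = (p_{Go} − 12)(147 − 3p_{Go} + 2p_{Hop}).
∂π/∂p_{Go} = 183 − 6p_{Go} + 2p_{Hop} = 0 ⇒ p_{Go} = 30.5 + (1/3)p_{Hop}.
Similarly p_{Hop} = 31 + (1/3)p_{Go}.
Plugging p_{Hop} into Go's best response: p_{Go} = 30.5 + (1/3)(31 + (1/3)p_{Go}) ⇒ (8/9)p_{Go} = 245/6, so p_{Go} = 45.9375.
Then p_{Hop} = 31 + (1/3)·45.9375 = 46.3125.

45.9375, 46.3125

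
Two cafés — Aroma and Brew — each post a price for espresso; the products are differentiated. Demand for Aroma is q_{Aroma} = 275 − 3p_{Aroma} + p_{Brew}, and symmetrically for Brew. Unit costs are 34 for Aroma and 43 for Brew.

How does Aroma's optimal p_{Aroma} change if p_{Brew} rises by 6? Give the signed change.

Aroma's profit: π = (p_{Aroma} − 34)(275 − 3p_{Aroma} + p_{Brew}).
∂π/∂p_{Aroma} = 377 − 6p_{Aroma} + p_{Brew} = 0 ⇒ p_{Aroma} = 377/6 + (1/6)p_{Brew}.
The reaction-function slope is 1/6, so a 6-unit rise in p_{Brew} moves p_{Aroma} by 1/6 × 6 = 1. Aroma's best response rises — the actions are strategic complements.

1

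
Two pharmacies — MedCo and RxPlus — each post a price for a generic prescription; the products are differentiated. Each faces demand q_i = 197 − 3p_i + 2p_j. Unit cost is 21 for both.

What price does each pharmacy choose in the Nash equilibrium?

MedCo's profit: π = (p_{MedCo} − 21)(197 − 3p_{MedCo} + 2p_{RxPlus}).
∂π/∂p_{MedCo} = 260 − 6p_{MedCo} + 2p_{RxPlus} = 0 ⇒ p_{MedCo} = 130/3 + (1/3)p_{RxPlus}.
Setting p_{MedCo} = p_{RxPlus} in the reaction function: p_{MedCo} = 130/3 + (1/3)p_{MedCo}, so p_{MedCo} = (130/3) / (2/3) = 65.

65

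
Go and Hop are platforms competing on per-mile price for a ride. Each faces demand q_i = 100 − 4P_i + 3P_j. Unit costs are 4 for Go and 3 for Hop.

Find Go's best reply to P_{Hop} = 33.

Go's profit: π = (P_{Go} − 4)(100 − 4P_{Go} + 3P_{Hop}).
∂π/∂P_{Go} = 116 − 8P_{Go} + 3P_{Hop} = 0 ⇒ P_{Go} = 14.5 + 0.375P_{Hop}.
At P_{Hop} = 33: P_{Go} = 14.5 + 0.375·33 = 26.875.

26.875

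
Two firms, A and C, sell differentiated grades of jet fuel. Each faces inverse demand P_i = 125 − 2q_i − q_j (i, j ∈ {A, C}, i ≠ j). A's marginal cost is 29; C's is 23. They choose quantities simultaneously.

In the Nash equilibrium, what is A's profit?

Firm A's profit: π = q_A(125 − 2q_A − q_C) − 29q_A.
∂π/∂q_A = 96 − 4q_A − q_C = 0 ⇒ q_A = 24 − 0.25q_C.
Similarly q_C = 25.5 − 0.25q_A.
Plugging q_C into A's best response: q_A = 24 − 0.25(25.5 − 0.25q_A) ⇒ 0.9375q_A = 17.625, so q_A = 18.8.
Then q_C = 25.5 − 0.25·18.8 = 20.8.
P_A = 125 − 2·18.8 − 20.8 = 66.6.
Profit = (66.6 − 29)·18.8 = 706.88.

706.88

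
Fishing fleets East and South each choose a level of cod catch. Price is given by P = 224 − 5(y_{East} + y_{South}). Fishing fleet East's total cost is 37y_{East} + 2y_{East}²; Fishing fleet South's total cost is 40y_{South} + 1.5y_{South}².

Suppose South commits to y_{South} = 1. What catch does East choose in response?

Fishing fleet East's profit: π = y_{East}(224 − 5(y_{East} + y_{South})) − 37y_{East} − 2y_{East}².
∂π/∂y_{East} = 187 − 14y_{East} − 5y_{South} = 0, so y_{East} = 187/14 − (5/14)y_{South}.
At y_{South} = 1: y_{East} = 187/14 − (5/14)·1 = 13.

13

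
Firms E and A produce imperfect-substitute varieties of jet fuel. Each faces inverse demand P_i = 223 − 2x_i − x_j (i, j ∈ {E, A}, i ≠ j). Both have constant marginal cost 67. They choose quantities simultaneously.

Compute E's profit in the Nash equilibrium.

1946.88

Firm E's profit: π = x_E(223 − 2x_E − x_A) − 67x_E.
∂π/∂x_E = 156 − 4x_E − x_A = 0 ⇒ x_E = 39 − 0.25x_A.
By symmetry x_A = x_E; substituting into the reaction function, 1.25x_E = 39 and x_E = 31.2.
P_E = 223 − 2·31.2 − 31.2 = 129.4.
Profit = (129.4 − 67)·31.2 = 1946.88.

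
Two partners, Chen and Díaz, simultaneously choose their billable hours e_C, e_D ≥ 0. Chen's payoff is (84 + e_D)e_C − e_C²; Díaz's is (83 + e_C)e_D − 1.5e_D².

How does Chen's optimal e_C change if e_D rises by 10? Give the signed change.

5

Expanding Chen's payoff: 84e_C + e_De_C − e_C².
∂π/∂e_C = 84 + e_D − 2e_C = 0, so e_C = 42 + 0.5e_D.
The reaction-function slope is 0.5, so a 10-unit rise in e_D moves e_C by 0.5 × 10 = 5. Chen's best response rises — the actions are strategic complements.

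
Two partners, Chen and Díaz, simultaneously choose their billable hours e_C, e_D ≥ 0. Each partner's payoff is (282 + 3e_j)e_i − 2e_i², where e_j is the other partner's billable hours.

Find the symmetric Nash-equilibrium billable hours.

Chen's payoff is (282 + 3e_D)e_C − 2e_C².
∂π/∂e_C = 282 + 3e_D − 4e_C = 0, so e_C = 70.5 + 0.75e_D.
Setting e_C = e_D in the reaction function: e_C = 70.5 + 0.75e_C, so e_C = 70.5 / 0.25 = 282.

282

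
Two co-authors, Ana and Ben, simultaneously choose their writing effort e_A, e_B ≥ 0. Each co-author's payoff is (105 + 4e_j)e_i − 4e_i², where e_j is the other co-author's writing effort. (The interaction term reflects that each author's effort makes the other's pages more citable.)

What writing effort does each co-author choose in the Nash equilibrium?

26.25

Ana's payoff is (105 + 4e_B)e_A − 4e_A².
∂π/∂e_A = 105 + 4e_B − 8e_A = 0, so e_A = 13.125 + 0.5e_B.
The game is symmetric, so in equilibrium e_B = e_A: the reaction function gives 0.5e_A = 13.125, hence e_A = 26.25.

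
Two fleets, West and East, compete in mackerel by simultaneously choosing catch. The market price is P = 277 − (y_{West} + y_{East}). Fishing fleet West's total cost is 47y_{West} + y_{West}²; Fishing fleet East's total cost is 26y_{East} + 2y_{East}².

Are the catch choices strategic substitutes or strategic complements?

strategic substitutes

Fishing fleet West's profit: π = y_{West}(277 − (y_{West} + y_{East})) − 47y_{West} − y_{West}².
∂π/∂y_{West} = 230 − 4y_{West} − y_{East} = 0, so y_{West} = 57.5 − 0.25y_{East}.
The best-response slope dy_{West}/dy_{East} = −0.25 < 0: the reaction function is downward-sloping, so the choices are strategic substitutes.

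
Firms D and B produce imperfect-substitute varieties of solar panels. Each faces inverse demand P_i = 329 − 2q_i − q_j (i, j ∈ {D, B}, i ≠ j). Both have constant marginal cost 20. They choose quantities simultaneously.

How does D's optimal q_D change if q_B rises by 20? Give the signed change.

-5

Firm D's profit: π = q_D(329 − 2q_D − q_B) − 20q_D.
∂π/∂q_D = 309 − 4q_D − q_B = 0 ⇒ q_D = 77.25 − 0.25q_B.
The reaction-function slope is −0.25, so a 20-unit rise in q_B moves q_D by −0.25 × 20 = −5. D's best response falls — the actions are strategic substitutes.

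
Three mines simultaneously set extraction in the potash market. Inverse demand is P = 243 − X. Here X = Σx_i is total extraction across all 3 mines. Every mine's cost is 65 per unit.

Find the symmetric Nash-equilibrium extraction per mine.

A representative mine's profit is π_i = x_i(243 − X) − 65x_i, with X = x_i + Σ_{j≠i} x_j.
First-order condition: 178 − 2x_i − Σ_{j≠i} x_j = 0.
In a symmetric equilibrium every mine chooses the same x, so Σ_{j≠i} x_j = 2x. The condition becomes 178 − 4x = 0, giving x = 178/4 = 44.5.

44.5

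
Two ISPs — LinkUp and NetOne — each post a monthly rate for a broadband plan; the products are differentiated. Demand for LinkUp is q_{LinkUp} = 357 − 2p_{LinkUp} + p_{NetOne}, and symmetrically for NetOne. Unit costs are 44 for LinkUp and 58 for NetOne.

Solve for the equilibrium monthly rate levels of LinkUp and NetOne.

LinkUp's profit: π = (p_{LinkUp} − 44)(357 − 2p_{LinkUp} + p_{NetOne}).
∂π/∂p_{LinkUp} = 445 − 4p_{LinkUp} + p_{NetOne} = 0 ⇒ p_{LinkUp} = 111.25 + 0.25p_{NetOne}.
Similarly p_{NetOne} = 118.25 + 0.25p_{LinkUp}.
Substituting the second reaction function into the first: p_{LinkUp} = 111.25 + 0.25(118.25 + 0.25p_{LinkUp}), which gives 0.9375p_{LinkUp} = 140.8125 ⇒ p_{LinkUp} = 150.2.
Then p_{NetOne} = 118.25 + 0.25·150.2 = 155.8.

150.2, 155.8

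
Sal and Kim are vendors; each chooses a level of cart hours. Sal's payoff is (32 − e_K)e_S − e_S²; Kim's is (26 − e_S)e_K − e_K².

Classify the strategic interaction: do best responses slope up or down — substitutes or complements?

strategic substitutes

Expanding Sal's payoff: 32e_S − e_Ke_S − e_S².
∂π/∂e_S = 32 − e_K − 2e_S = 0, so e_S = 16 − 0.5e_K.
The best-response slope de_S/de_K = −0.5 < 0: the reaction function is downward-sloping, so the choices are strategic substitutes.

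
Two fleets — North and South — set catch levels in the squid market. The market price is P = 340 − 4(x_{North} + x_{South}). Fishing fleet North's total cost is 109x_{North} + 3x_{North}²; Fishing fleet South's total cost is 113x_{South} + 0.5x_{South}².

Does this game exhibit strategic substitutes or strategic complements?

strategic substitutes

Fishing fleet North's profit: π = x_{North}(340 − 4(x_{North} + x_{South})) − 109x_{North} − 3x_{North}².
∂π/∂x_{North} = 231 − 14x_{North} − 4x_{South} = 0, so x_{North} = 16.5 − (2/7)x_{South}.
The best-response slope dx_{North}/dx_{South} = −2/7 < 0: the reaction function is downward-sloping, so the choices are strategic substitutes.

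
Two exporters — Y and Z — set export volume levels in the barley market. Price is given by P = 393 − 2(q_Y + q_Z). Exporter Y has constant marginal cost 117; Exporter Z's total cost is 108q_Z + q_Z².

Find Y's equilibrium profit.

5896.98

Exporter Y's profit: π = q_Y(393 − 2(q_Y + q_Z)) − 117q_Y.
∂π/∂q_Y = 276 − 4q_Y − 2q_Z = 0, so q_Y = 69 − 0.5q_Z.
For Z: ∂π/∂q_Z = 285 − 6q_Z − 2q_Y = 0 ⇒ q_Z = 47.5 − (1/3)q_Y.
Solving the two reaction functions simultaneously: (1 − (−0.5)(−1/3))q_Y = 69 − 0.5·47.5, so (5/6)q_Y = 45.25 and q_Y = 54.3.
Then q_Z = 47.5 − (1/3)·54.3 = 29.4.
Price P = 393 − 2·83.7 = 225.6.
Y's profit: (225.6 − 117)·54.3 = 5896.98.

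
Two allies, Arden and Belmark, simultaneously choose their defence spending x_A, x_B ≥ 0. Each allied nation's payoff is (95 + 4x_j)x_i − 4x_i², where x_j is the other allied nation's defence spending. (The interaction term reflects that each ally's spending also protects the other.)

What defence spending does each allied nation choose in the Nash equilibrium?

Arden's payoff is (95 + 4x_B)x_A − 4x_A².
∂π/∂x_A = 95 + 4x_B − 8x_A = 0, so x_A = 11.875 + 0.5x_B.
The game is symmetric, so in equilibrium x_B = x_A: the reaction function gives 0.5x_A = 11.875, hence x_A = 23.75.

23.75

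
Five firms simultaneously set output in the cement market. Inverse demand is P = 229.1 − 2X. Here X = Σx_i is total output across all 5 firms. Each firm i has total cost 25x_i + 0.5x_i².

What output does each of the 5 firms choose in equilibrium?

15.7

A representative firm's profit is π_i = x_i(229.1 − 2X) − 25x_i − 0.5x_i², with X = x_i + Σ_{j≠i} x_j.
First-order condition: 204.1 − 5x_i − 2Σ_{j≠i} x_j = 0.
In a symmetric equilibrium every firm chooses the same x, so Σ_{j≠i} x_j = 4x. The condition becomes 204.1 − 13x = 0, giving x = 204.1/13 = 15.7.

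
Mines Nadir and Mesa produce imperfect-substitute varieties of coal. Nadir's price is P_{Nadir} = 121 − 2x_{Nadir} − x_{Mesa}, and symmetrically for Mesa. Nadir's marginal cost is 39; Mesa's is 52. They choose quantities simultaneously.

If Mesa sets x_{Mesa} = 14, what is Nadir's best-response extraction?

17

Mine Nadir's profit: π = x_{Nadir}(121 − 2x_{Nadir} − x_{Mesa}) − 39x_{Nadir}.
∂π/∂x_{Nadir} = 82 − 4x_{Nadir} − x_{Mesa} = 0 ⇒ x_{Nadir} = 20.5 − 0.25x_{Mesa}.
At x_{Mesa} = 14: x_{Nadir} = 20.5 − 0.25·14 = 17.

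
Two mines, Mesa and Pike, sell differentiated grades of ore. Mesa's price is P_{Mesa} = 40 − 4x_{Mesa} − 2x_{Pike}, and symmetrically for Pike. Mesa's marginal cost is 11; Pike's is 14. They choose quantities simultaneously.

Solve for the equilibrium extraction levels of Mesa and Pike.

Mine Mesa's profit: π = x_{Mesa}(40 − 4x_{Mesa} − 2x_{Pike}) − 11x_{Mesa}.
∂π/∂x_{Mesa} = 29 − 8x_{Mesa} − 2x_{Pike} = 0 ⇒ x_{Mesa} = 3.625 − 0.25x_{Pike}.
Similarly x_{Pike} = 3.25 − 0.25x_{Mesa}.
Substituting the second reaction function into the first: x_{Mesa} = 3.625 − 0.25(3.25 − 0.25x_{Mesa}), which gives 0.9375x_{Mesa} = 2.8125 ⇒ x_{Mesa} = 3.
Then x_{Pike} = 3.25 − 0.25·3 = 2.5.

3, 2.5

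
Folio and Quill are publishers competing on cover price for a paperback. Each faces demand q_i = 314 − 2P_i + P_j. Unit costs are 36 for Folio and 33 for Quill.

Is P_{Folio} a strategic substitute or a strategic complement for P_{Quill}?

strategic complements

Folio's profit: π = (P_{Folio} − 36)(314 − 2P_{Folio} + P_{Quill}).
∂π/∂P_{Folio} = 386 − 4P_{Folio} + P_{Quill} = 0 ⇒ P_{Folio} = 96.5 + 0.25P_{Quill}.
The best-response slope dP_{Folio}/dP_{Quill} = 0.25 > 0: the reaction function is upward-sloping, so the choices are strategic complements.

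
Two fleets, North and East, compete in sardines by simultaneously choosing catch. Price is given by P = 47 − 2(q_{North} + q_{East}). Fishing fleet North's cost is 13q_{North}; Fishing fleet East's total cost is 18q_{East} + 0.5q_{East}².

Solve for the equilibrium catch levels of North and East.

Fishing fleet North's profit: π = q_{North}(47 − 2(q_{North} + q_{East})) − 13q_{North}.
∂π/∂q_{North} = 34 − 4q_{North} − 2q_{East} = 0, so q_{North} = 8.5 − 0.5q_{East}.
For East: ∂π/∂q_{East} = 29 − 5q_{East} − 2q_{North} = 0 ⇒ q_{East} = 5.8 − 0.4q_{North}.
Substituting the second reaction function into the first: q_{North} = 8.5 − 0.5(5.8 − 0.4q_{North}), which gives 0.8q_{North} = 5.6 ⇒ q_{North} = 7.
Then q_{East} = 5.8 − 0.4·7 = 3.

7, 3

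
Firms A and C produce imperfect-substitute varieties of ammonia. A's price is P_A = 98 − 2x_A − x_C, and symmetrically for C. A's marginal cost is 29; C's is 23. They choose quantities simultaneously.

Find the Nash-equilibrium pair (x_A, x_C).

Firm A's profit: π = x_A(98 − 2x_A − x_C) − 29x_A.
∂π/∂x_A = 69 − 4x_A − x_C = 0 ⇒ x_A = 17.25 − 0.25x_C.
Similarly x_C = 18.75 − 0.25x_A.
Substituting the second reaction function into the first: x_A = 17.25 − 0.25(18.75 − 0.25x_A), which gives 0.9375x_A = 12.5625 ⇒ x_A = 13.4.
Then x_C = 18.75 − 0.25·13.4 = 15.4.

13.4, 15.4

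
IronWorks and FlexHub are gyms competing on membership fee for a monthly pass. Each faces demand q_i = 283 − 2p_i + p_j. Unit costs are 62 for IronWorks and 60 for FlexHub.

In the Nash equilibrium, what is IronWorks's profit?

10775.12

IronWorks's profit: π = (p_{IronWorks} − 62)(283 − 2p_{IronWorks} + p_{FlexHub}).
∂π/∂p_{IronWorks} = 407 − 4p_{IronWorks} + p_{FlexHub} = 0 ⇒ p_{IronWorks} = 101.75 + 0.25p_{FlexHub}.
Similarly p_{FlexHub} = 100.75 + 0.25p_{IronWorks}.
Plugging p_{FlexHub} into IronWorks's best response: p_{IronWorks} = 101.75 + 0.25(100.75 + 0.25p_{IronWorks}) ⇒ 0.9375p_{IronWorks} = 126.9375, so p_{IronWorks} = 135.4.
Then p_{FlexHub} = 100.75 + 0.25·135.4 = 134.6.
q_{IronWorks} = 283 − 2·135.4 + 134.6 = 146.8.
Profit = (135.4 − 62)·146.8 = 10775.12.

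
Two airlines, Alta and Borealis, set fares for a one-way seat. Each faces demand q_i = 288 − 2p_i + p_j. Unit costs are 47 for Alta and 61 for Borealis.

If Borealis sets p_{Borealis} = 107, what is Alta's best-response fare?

122.25

Alta's profit: π = (p_{Alta} − 47)(288 − 2p_{Alta} + p_{Borealis}).
∂π/∂p_{Alta} = 382 − 4p_{Alta} + p_{Borealis} = 0 ⇒ p_{Alta} = 95.5 + 0.25p_{Borealis}.
At p_{Borealis} = 107: p_{Alta} = 95.5 + 0.25·107 = 122.25.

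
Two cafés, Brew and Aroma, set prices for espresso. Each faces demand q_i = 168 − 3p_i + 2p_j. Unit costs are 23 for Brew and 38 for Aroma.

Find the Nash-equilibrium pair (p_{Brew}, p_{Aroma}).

Brew's profit: π = (p_{Brew} − 23)(168 − 3p_{Brew} + 2p_{Aroma}).
∂π/∂p_{Brew} = 237 − 6p_{Brew} + 2p_{Aroma} = 0 ⇒ p_{Brew} = 39.5 + (1/3)p_{Aroma}.
Similarly p_{Aroma} = 47 + (1/3)p_{Brew}.
Plugging p_{Aroma} into Brew's best response: p_{Brew} = 39.5 + (1/3)(47 + (1/3)p_{Brew}) ⇒ (8/9)p_{Brew} = 331/6, so p_{Brew} = 62.0625.
Then p_{Aroma} = 47 + (1/3)·62.0625 = 67.6875.

62.0625, 67.6875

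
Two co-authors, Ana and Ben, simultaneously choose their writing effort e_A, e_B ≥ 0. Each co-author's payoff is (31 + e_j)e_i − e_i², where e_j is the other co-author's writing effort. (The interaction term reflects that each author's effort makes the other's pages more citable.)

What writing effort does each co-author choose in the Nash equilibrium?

Ana's payoff is (31 + e_B)e_A − e_A².
∂π/∂e_A = 31 + e_B − 2e_A = 0, so e_A = 15.5 + 0.5e_B.
By symmetry e_B = e_A; substituting into the reaction function, 0.5e_A = 15.5 and e_A = 31.

31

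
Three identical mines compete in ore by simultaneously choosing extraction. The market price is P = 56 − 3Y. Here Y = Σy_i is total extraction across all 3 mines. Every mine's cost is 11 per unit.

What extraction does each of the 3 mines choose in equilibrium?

A representative mine's profit is π_i = y_i(56 − 3Y) − 11y_i, with Y = y_i + Σ_{j≠i} y_j.
First-order condition: 45 − 6y_i − 3Σ_{j≠i} y_j = 0.
In a symmetric equilibrium every mine chooses the same y, so Σ_{j≠i} y_j = 2y. The condition becomes 45 − 12y = 0, giving y = 45/12 = 3.75.

3.75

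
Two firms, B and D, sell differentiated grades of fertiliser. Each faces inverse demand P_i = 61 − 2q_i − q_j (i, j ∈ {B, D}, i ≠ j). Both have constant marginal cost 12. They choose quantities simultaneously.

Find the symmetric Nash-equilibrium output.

Firm B's profit: π = q_B(61 − 2q_B − q_D) − 12q_B.
∂π/∂q_B = 49 − 4q_B − q_D = 0 ⇒ q_B = 12.25 − 0.25q_D.
The game is symmetric, so in equilibrium q_D = q_B: the reaction function gives 1.25q_B = 12.25, hence q_B = 9.8.

9.8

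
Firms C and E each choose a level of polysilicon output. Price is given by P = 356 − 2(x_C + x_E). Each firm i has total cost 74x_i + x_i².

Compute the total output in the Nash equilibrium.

70.5

Firm C's profit: π = x_C(356 − 2(x_C + x_E)) − 74x_C − x_C².
∂π/∂x_C = 282 − 6x_C − 2x_E = 0, so x_C = 47 − (1/3)x_E.
The game is symmetric, so in equilibrium x_E = x_C: the reaction function gives (4/3)x_C = 47, hence x_C = 35.25.
Total output: 35.25 + 35.25 = 70.5.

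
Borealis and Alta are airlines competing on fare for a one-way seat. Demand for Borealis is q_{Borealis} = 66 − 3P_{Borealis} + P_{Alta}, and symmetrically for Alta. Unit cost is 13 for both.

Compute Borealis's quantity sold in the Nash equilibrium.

24

Borealis's profit: π = (P_{Borealis} − 13)(66 − 3P_{Borealis} + P_{Alta}).
∂π/∂P_{Borealis} = 105 − 6P_{Borealis} + P_{Alta} = 0 ⇒ P_{Borealis} = 17.5 + (1/6)P_{Alta}.
The game is symmetric, so in equilibrium P_{Alta} = P_{Borealis}: the reaction function gives (5/6)P_{Borealis} = 17.5, hence P_{Borealis} = 21.
q_{Borealis} = 66 − 3·21 + 21 = 24.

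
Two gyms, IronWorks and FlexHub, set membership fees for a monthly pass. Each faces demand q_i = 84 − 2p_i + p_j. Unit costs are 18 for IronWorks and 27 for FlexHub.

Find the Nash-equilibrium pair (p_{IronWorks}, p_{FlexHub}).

IronWorks's profit: π = (p_{IronWorks} − 18)(84 − 2p_{IronWorks} + p_{FlexHub}).
∂π/∂p_{IronWorks} = 120 − 4p_{IronWorks} + p_{FlexHub} = 0 ⇒ p_{IronWorks} = 30 + 0.25p_{FlexHub}.
Similarly p_{FlexHub} = 34.5 + 0.25p_{IronWorks}.
Plugging p_{FlexHub} into IronWorks's best response: p_{IronWorks} = 30 + 0.25(34.5 + 0.25p_{IronWorks}) ⇒ 0.9375p_{IronWorks} = 38.625, so p_{IronWorks} = 41.2.
Then p_{FlexHub} = 34.5 + 0.25·41.2 = 44.8.

41.2, 44.8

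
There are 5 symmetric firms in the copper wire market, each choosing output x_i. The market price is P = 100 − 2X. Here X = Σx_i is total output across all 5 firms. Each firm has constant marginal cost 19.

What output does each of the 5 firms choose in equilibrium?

A representative firm's profit is π_i = x_i(100 − 2X) − 19x_i, with X = x_i + Σ_{j≠i} x_j.
First-order condition: 81 − 4x_i − 2Σ_{j≠i} x_j = 0.
With identical firms, set every x_j = x: then 81 − 4x − 8x = 0, i.e. x = 81/12 = 6.75.

6.75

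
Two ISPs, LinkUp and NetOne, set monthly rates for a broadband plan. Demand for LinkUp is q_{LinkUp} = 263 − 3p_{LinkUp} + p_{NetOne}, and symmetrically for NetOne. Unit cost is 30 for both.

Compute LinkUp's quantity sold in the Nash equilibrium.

121.8

LinkUp's profit: π = (p_{LinkUp} − 30)(263 − 3p_{LinkUp} + p_{NetOne}).
∂π/∂p_{LinkUp} = 353 − 6p_{LinkUp} + p_{NetOne} = 0 ⇒ p_{LinkUp} = 353/6 + (1/6)p_{NetOne}.
The game is symmetric, so in equilibrium p_{NetOne} = p_{LinkUp}: the reaction function gives (5/6)p_{LinkUp} = 353/6, hence p_{LinkUp} = 70.6.
q_{LinkUp} = 263 − 3·70.6 + 70.6 = 121.8.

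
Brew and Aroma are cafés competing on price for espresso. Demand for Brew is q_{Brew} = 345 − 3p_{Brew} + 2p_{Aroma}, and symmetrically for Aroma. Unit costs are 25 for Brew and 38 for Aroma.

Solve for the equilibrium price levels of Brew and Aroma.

Brew's profit: π = (p_{Brew} − 25)(345 − 3p_{Brew} + 2p_{Aroma}).
∂π/∂p_{Brew} = 420 − 6p_{Brew} + 2p_{Aroma} = 0 ⇒ p_{Brew} = 70 + (1/3)p_{Aroma}.
Similarly p_{Aroma} = 76.5 + (1/3)p_{Brew}.
Plugging p_{Aroma} into Brew's best response: p_{Brew} = 70 + (1/3)(76.5 + (1/3)p_{Brew}) ⇒ (8/9)p_{Brew} = 95.5, so p_{Brew} = 107.4375.
Then p_{Aroma} = 76.5 + (1/3)·107.4375 = 112.3125.

107.4375, 112.3125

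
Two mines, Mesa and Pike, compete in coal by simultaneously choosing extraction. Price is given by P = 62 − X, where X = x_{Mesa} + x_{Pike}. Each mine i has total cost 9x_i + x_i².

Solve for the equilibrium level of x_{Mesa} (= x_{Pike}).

10.6

Mine Mesa's profit: π = x_{Mesa}(62 − (x_{Mesa} + x_{Pike})) − 9x_{Mesa} − x_{Mesa}².
∂π/∂x_{Mesa} = 53 − 4x_{Mesa} − x_{Pike} = 0, so x_{Mesa} = 13.25 − 0.25x_{Pike}.
Setting x_{Mesa} = x_{Pike} in the reaction function: x_{Mesa} = 13.25 − 0.25x_{Mesa}, so x_{Mesa} = 13.25 / 1.25 = 10.6.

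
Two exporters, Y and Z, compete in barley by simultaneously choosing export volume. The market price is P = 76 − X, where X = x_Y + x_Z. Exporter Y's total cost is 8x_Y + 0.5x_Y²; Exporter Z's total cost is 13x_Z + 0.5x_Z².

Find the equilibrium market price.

Exporter Y's profit: π = x_Y(76 − (x_Y + x_Z)) − 8x_Y − 0.5x_Y².
∂π/∂x_Y = 68 − 3x_Y − x_Z = 0, so x_Y = 68/3 − (1/3)x_Z.
By the same steps for Z: x_Z = 21 − (1/3)x_Y.
Solving the two reaction functions simultaneously: (1 − (−1/3)(−1/3))x_Y = 68/3 − (1/3)·21, so (8/9)x_Y = 47/3 and x_Y = 17.625.
Then x_Z = 21 − (1/3)·17.625 = 15.125.
Equilibrium price: P = 76 − 32.75 = 43.25.

43.25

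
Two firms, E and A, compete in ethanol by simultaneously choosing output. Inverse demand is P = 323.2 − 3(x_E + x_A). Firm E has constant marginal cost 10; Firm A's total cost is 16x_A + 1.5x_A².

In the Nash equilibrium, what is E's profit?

5332.3968

Firm E's profit: π = x_E(323.2 − 3(x_E + x_A)) − 10x_E.
∂π/∂x_E = 313.2 − 6x_E − 3x_A = 0, so x_E = 52.2 − 0.5x_A.
For A: ∂π/∂x_A = 307.2 − 9x_A − 3x_E = 0 ⇒ x_A = 512/15 − (1/3)x_E.
Plugging x_A into E's best response: x_E = 52.2 − 0.5(512/15 − (1/3)x_E) ⇒ (5/6)x_E = 527/15, so x_E = 42.16.
Then x_A = 512/15 − (1/3)·42.16 = 20.08.
Price P = 323.2 − 3·62.24 = 136.48.
E's profit: (136.48 − 10)·42.16 = 5332.3968.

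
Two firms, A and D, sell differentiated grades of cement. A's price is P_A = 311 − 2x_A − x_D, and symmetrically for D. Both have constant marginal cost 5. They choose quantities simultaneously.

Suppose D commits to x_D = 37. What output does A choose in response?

Firm A's profit: π = x_A(311 − 2x_A − x_D) − 5x_A.
∂π/∂x_A = 306 − 4x_A − x_D = 0 ⇒ x_A = 76.5 − 0.25x_D.
At x_D = 37: x_A = 76.5 − 0.25·37 = 67.25.

67.25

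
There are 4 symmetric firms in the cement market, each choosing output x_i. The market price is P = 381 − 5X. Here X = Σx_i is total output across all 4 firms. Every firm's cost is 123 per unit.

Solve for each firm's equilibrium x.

A representative firm's profit is π_i = x_i(381 − 5X) − 123x_i, with X = x_i + Σ_{j≠i} x_j.
First-order condition: 258 − 10x_i − 5Σ_{j≠i} x_j = 0.
With identical firms, set every x_j = x: then 258 − 10x − 15x = 0, i.e. x = 258/25 = 10.32.

10.32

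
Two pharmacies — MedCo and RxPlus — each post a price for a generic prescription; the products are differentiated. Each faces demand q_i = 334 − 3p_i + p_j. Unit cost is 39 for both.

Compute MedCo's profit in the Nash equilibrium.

7864.32

MedCo's profit: π = (p_{MedCo} − 39)(334 − 3p_{MedCo} + p_{RxPlus}).
∂π/∂p_{MedCo} = 451 − 6p_{MedCo} + p_{RxPlus} = 0 ⇒ p_{MedCo} = 451/6 + (1/6)p_{RxPlus}.
The game is symmetric, so in equilibrium p_{RxPlus} = p_{MedCo}: the reaction function gives (5/6)p_{MedCo} = 451/6, hence p_{MedCo} = 90.2.
q_{MedCo} = 334 − 3·90.2 + 90.2 = 153.6.
Profit = (90.2 − 39)·153.6 = 7864.32.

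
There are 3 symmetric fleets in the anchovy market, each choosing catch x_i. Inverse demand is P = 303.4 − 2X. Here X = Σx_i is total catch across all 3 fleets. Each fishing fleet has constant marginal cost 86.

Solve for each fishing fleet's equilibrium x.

A representative fishing fleet's profit is π_i = x_i(303.4 − 2X) − 86x_i, with X = x_i + Σ_{j≠i} x_j.
First-order condition: 217.4 − 4x_i − 2Σ_{j≠i} x_j = 0.
Imposing symmetry (x_j = x for all j) turns Σ_{j≠i} x_j into 2x, so 217.4 = 8x and x = 27.175.

27.175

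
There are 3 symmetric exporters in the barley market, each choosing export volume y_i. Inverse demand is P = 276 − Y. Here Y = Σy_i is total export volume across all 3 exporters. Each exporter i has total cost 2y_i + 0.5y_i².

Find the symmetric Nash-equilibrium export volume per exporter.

54.8

A representative exporter's profit is π_i = y_i(276 − Y) − 2y_i − 0.5y_i², with Y = y_i + Σ_{j≠i} y_j.
First-order condition: 274 − 3y_i − Σ_{j≠i} y_j = 0.
With identical exporters, set every y_j = y: then 274 − 3y − 2y = 0, i.e. y = 274/5 = 54.8.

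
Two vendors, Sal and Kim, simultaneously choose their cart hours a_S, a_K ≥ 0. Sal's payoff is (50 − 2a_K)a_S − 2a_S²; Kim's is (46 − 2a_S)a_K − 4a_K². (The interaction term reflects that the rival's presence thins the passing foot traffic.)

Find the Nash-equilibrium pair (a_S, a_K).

Expanding Sal's payoff: 50a_S − 2a_Ka_S − 2a_S².
∂π/∂a_S = 50 − 2a_K − 4a_S = 0, so a_S = 12.5 − 0.5a_K.
Likewise for Kim: a_K = 5.75 − 0.25a_S.
Substituting the second reaction function into the first: a_S = 12.5 − 0.5(5.75 − 0.25a_S), which gives 0.875a_S = 9.625 ⇒ a_S = 11.
Then a_K = 5.75 − 0.25·11 = 3.

11, 3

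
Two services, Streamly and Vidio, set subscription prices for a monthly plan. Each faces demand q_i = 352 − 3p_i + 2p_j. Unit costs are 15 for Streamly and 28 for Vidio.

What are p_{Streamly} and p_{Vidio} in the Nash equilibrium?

101.6875, 106.5625

Streamly's profit: π = (p_{Streamly} − 15)(352 − 3p_{Streamly} + 2p_{Vidio}).
∂π/∂p_{Streamly} = 397 − 6p_{Streamly} + 2p_{Vidio} = 0 ⇒ p_{Streamly} = 397/6 + (1/3)p_{Vidio}.
Similarly p_{Vidio} = 218/3 + (1/3)p_{Streamly}.
Substituting the second reaction function into the first: p_{Streamly} = 397/6 + (1/3)(218/3 + (1/3)p_{Streamly}), which gives (8/9)p_{Streamly} = 1627/18 ⇒ p_{Streamly} = 101.6875.
Then p_{Vidio} = 218/3 + (1/3)·101.6875 = 106.5625.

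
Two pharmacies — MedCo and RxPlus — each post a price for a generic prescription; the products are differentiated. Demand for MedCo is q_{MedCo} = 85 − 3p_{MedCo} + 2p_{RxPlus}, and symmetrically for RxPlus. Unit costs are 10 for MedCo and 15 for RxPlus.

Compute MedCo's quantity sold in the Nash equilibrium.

59.0625

MedCo's profit: π = (p_{MedCo} − 10)(85 − 3p_{MedCo} + 2p_{RxPlus}).
∂π/∂p_{MedCo} = 115 − 6p_{MedCo} + 2p_{RxPlus} = 0 ⇒ p_{MedCo} = 115/6 + (1/3)p_{RxPlus}.
Similarly p_{RxPlus} = 65/3 + (1/3)p_{MedCo}.
Substituting the second reaction function into the first: p_{MedCo} = 115/6 + (1/3)(65/3 + (1/3)p_{MedCo}), which gives (8/9)p_{MedCo} = 475/18 ⇒ p_{MedCo} = 29.6875.
Then p_{RxPlus} = 65/3 + (1/3)·29.6875 = 31.5625.
q_{MedCo} = 85 − 3·29.6875 + 2·31.5625 = 59.0625.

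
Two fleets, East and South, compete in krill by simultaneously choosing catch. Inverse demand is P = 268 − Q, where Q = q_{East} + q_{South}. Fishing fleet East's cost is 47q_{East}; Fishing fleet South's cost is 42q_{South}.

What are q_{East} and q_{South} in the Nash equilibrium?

72, 77

Fishing fleet East's profit: π = q_{East}(268 − (q_{East} + q_{South})) − 47q_{East}.
∂π/∂q_{East} = 221 − 2q_{East} − q_{South} = 0, so q_{East} = 110.5 − 0.5q_{South}.
By the same steps for South: q_{South} = 113 − 0.5q_{East}.
Solving the two reaction functions simultaneously: (1 − (−0.5)(−0.5))q_{East} = 110.5 − 0.5·113, so 0.75q_{East} = 54 and q_{East} = 72.
Then q_{South} = 113 − 0.5·72 = 77.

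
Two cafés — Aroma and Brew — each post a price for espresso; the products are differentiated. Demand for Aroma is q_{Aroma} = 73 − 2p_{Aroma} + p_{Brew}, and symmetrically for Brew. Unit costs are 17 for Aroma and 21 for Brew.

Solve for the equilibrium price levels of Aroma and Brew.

Aroma's profit: π = (p_{Aroma} − 17)(73 − 2p_{Aroma} + p_{Brew}).
∂π/∂p_{Aroma} = 107 − 4p_{Aroma} + p_{Brew} = 0 ⇒ p_{Aroma} = 26.75 + 0.25p_{Brew}.
Similarly p_{Brew} = 28.75 + 0.25p_{Aroma}.
Substituting the second reaction function into the first: p_{Aroma} = 26.75 + 0.25(28.75 + 0.25p_{Aroma}), which gives 0.9375p_{Aroma} = 33.9375 ⇒ p_{Aroma} = 36.2.
Then p_{Brew} = 28.75 + 0.25·36.2 = 37.8.

36.2, 37.8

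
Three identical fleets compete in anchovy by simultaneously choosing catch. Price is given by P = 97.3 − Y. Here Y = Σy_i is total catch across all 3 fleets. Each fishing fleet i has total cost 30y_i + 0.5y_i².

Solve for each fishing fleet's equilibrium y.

13.46

A representative fishing fleet's profit is π_i = y_i(97.3 − Y) − 30y_i − 0.5y_i², with Y = y_i + Σ_{j≠i} y_j.
First-order condition: 67.3 − 3y_i − Σ_{j≠i} y_j = 0.
In a symmetric equilibrium every fishing fleet chooses the same y, so Σ_{j≠i} y_j = 2y. The condition becomes 67.3 − 5y = 0, giving y = 67.3/5 = 13.46.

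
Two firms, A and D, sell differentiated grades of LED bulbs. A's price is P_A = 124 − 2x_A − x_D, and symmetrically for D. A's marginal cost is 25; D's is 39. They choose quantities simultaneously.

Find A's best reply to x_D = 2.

24.25

Firm A's profit: π = x_A(124 − 2x_A − x_D) − 25x_A.
∂π/∂x_A = 99 − 4x_A − x_D = 0 ⇒ x_A = 24.75 − 0.25x_D.
At x_D = 2: x_A = 24.75 − 0.25·2 = 24.25.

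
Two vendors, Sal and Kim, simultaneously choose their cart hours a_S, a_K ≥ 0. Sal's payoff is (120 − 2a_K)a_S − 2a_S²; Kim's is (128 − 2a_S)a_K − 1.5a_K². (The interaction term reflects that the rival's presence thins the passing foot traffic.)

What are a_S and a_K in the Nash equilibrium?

Expanding Sal's payoff: 120a_S − 2a_Ka_S − 2a_S².
∂π/∂a_S = 120 − 2a_K − 4a_S = 0, so a_S = 30 − 0.5a_K.
Likewise for Kim: a_K = 128/3 − (2/3)a_S.
Plugging a_K into Sal's best response: a_S = 30 − 0.5(128/3 − (2/3)a_S) ⇒ (2/3)a_S = 26/3, so a_S = 13.
Then a_K = 128/3 − (2/3)·13 = 34.

13, 34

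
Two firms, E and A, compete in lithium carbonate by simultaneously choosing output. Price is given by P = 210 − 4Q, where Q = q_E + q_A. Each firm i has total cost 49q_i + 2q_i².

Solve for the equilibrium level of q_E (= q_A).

10.0625

Firm E's profit: π = q_E(210 − 4(q_E + q_A)) − 49q_E − 2q_E².
∂π/∂q_E = 161 − 12q_E − 4q_A = 0, so q_E = 161/12 − (1/3)q_A.
Setting q_E = q_A in the reaction function: q_E = 161/12 − (1/3)q_E, so q_E = (161/12) / (4/3) = 10.0625.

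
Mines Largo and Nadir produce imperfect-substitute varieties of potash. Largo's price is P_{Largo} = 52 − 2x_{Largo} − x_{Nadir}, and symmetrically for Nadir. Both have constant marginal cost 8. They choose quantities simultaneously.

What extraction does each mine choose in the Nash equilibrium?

8.8

Mine Largo's profit: π = x_{Largo}(52 − 2x_{Largo} − x_{Nadir}) − 8x_{Largo}.
∂π/∂x_{Largo} = 44 − 4x_{Largo} − x_{Nadir} = 0 ⇒ x_{Largo} = 11 − 0.25x_{Nadir}.
The game is symmetric, so in equilibrium x_{Nadir} = x_{Largo}: the reaction function gives 1.25x_{Largo} = 11, hence x_{Largo} = 8.8.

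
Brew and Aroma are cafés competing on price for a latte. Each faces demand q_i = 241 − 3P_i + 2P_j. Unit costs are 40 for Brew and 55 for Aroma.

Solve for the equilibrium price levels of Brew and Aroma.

Brew's profit: π = (P_{Brew} − 40)(241 − 3P_{Brew} + 2P_{Aroma}).
∂π/∂P_{Brew} = 361 − 6P_{Brew} + 2P_{Aroma} = 0 ⇒ P_{Brew} = 361/6 + (1/3)P_{Aroma}.
Similarly P_{Aroma} = 203/3 + (1/3)P_{Brew}.
Plugging P_{Aroma} into Brew's best response: P_{Brew} = 361/6 + (1/3)(203/3 + (1/3)P_{Brew}) ⇒ (8/9)P_{Brew} = 1489/18, so P_{Brew} = 93.0625.
Then P_{Aroma} = 203/3 + (1/3)·93.0625 = 98.6875.

93.0625, 98.6875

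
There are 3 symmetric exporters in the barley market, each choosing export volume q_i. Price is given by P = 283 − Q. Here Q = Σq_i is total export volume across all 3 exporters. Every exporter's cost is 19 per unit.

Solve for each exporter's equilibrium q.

A representative exporter's profit is π_i = q_i(283 − Q) − 19q_i, with Q = q_i + Σ_{j≠i} q_j.
First-order condition: 264 − 2q_i − Σ_{j≠i} q_j = 0.
With identical exporters, set every q_j = q: then 264 − 2q − 2q = 0, i.e. q = 264/4 = 66.

66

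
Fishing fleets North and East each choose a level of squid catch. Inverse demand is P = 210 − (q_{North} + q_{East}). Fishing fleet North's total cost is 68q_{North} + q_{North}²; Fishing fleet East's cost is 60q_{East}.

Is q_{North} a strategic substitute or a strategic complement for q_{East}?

strategic substitutes

Fishing fleet North's profit: π = q_{North}(210 − (q_{North} + q_{East})) − 68q_{North} − q_{North}².
∂π/∂q_{North} = 142 − 4q_{North} − q_{East} = 0, so q_{North} = 35.5 − 0.25q_{East}.
The best-response slope dq_{North}/dq_{East} = −0.25 < 0: the reaction function is downward-sloping, so the choices are strategic substitutes.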